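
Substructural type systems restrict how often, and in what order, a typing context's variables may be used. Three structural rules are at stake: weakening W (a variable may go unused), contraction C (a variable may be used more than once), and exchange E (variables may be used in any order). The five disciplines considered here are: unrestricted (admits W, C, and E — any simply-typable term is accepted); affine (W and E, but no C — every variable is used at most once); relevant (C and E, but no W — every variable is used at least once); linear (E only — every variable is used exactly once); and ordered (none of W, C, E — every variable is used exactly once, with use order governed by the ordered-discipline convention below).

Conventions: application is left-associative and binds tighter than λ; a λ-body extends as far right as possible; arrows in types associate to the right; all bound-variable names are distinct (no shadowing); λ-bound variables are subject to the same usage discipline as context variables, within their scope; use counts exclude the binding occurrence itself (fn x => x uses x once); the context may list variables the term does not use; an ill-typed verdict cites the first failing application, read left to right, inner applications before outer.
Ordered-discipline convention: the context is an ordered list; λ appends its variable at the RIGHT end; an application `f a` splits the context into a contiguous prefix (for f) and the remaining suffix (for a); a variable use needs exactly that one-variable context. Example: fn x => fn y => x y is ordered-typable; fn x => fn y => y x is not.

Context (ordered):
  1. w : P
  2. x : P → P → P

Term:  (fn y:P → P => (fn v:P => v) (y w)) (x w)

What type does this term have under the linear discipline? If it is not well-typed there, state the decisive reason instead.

not well-typed under linear — uses contraction: w ×2
counts: w=2, x=1, y (bound)=1, v (bound)=1
order of uses: v, y, w, x, w
typing: well-typed — term : P
all disciplines: ordered ✗ | linear ✗ | affine ✗ | relevant ✓ | unrestricted ✓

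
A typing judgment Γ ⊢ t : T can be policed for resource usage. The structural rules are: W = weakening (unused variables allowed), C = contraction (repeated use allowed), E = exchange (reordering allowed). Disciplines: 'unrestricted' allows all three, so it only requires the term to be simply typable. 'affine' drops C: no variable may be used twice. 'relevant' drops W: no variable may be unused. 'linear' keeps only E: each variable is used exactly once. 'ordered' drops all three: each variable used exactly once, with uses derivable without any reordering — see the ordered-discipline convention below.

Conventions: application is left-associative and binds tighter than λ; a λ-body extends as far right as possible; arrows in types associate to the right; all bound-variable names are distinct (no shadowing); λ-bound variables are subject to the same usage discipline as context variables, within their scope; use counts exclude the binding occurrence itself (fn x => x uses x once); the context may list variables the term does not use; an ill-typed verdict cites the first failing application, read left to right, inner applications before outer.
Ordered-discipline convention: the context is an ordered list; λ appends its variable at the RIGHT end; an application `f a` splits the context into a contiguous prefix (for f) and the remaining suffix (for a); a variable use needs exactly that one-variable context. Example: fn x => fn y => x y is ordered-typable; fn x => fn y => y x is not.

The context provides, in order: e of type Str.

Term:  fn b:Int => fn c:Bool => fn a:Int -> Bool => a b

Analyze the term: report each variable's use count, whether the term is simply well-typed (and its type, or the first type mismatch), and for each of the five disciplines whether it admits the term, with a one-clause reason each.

variable uses: e ×0; b (λ-bound) ×1; c (λ-bound) ×0; a (λ-bound) ×1
order of uses: a, b
typing: the term checks, with type Int -> Bool -> (Int -> Bool) -> Bool
ordered ✗ (needs weakening: e, c unused)
linear ✗ (needs weakening: e, c unused)
affine ✓ (none of e, b, c, a used more than once)
relevant ✗ (needs weakening: e, c unused)
unrestricted ✓ (type-checks (Int -> Bool -> (Int -> Bool) -> Bool) and nothing is barred)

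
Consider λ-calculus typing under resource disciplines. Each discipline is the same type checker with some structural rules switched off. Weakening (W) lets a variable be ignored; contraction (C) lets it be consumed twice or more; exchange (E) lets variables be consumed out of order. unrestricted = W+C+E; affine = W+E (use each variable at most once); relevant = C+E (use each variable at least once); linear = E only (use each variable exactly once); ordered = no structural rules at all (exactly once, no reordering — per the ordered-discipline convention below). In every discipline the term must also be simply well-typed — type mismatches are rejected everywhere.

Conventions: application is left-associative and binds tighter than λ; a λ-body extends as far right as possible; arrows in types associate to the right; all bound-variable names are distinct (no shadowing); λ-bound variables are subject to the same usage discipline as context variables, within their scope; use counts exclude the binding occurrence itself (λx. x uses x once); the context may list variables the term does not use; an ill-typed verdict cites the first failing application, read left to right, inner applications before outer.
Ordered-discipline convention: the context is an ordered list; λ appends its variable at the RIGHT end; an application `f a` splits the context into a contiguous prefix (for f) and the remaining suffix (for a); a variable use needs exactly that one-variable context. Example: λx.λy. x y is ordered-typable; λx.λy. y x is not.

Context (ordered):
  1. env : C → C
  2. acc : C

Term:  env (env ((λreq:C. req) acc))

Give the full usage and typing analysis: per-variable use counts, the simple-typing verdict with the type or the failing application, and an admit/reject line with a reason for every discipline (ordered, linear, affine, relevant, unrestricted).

counts: env ×2; acc ×1; req (bound) ×1
left-to-right use order: env, env, req, acc
typing: well-typed — term : C
ordered ✗ (needs contraction — env ×2)
linear ✗ (needs contraction — env ×2)
affine ✗ (needs contraction — env ×2)
relevant ✓ (every one of env, acc, req appears)
unrestricted ✓ (well-typed at C; no restrictions here)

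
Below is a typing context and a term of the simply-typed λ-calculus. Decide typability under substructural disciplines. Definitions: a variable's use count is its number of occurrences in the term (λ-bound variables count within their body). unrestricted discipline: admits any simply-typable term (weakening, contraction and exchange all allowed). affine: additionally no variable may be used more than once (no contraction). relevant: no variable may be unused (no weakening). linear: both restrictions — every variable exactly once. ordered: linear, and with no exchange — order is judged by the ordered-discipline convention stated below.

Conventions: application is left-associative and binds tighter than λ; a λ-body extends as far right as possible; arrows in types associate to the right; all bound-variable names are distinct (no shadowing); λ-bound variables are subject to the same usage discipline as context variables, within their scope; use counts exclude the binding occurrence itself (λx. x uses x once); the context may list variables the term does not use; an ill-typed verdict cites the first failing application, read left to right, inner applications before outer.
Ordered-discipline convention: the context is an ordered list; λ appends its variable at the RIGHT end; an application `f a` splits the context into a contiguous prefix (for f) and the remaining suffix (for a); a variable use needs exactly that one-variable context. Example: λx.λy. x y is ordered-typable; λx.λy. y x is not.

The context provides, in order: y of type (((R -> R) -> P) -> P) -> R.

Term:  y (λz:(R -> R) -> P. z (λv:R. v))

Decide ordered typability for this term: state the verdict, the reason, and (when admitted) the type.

yes — y, z, v: once each, no exchange needed; term : R
use counts: y=1; z (bound)=1; v (bound)=1
order of uses: y, z, v
typing: well-typed — term : R
all disciplines: ordered ✓ | linear ✓ | affine ✓ | relevant ✓ | unrestricted ✓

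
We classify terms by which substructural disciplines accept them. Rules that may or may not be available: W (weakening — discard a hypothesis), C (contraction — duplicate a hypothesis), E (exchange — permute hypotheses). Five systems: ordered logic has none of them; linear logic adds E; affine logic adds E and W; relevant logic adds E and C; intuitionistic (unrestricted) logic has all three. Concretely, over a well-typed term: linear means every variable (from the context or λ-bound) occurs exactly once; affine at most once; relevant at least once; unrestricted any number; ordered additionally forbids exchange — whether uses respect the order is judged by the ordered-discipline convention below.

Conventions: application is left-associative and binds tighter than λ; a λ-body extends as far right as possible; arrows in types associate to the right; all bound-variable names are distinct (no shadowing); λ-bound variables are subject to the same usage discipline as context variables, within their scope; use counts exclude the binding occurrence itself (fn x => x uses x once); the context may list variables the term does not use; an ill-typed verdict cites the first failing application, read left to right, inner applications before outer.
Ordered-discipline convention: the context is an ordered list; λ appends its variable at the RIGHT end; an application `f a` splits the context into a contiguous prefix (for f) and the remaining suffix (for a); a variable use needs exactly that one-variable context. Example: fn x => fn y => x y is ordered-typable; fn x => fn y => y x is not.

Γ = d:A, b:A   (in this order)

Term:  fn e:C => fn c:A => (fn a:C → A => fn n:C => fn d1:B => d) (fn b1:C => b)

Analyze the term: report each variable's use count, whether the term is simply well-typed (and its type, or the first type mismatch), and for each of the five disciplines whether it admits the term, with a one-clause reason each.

counts: d ×1; b ×1; e (bound) ×0; c (bound) ×0; a (bound) ×0; n (bound) ×0; d1 (bound) ×0; b1 (bound) ×0
order of uses: d, b
typing: well-typed at C → A → C → B → A
ordered: ✗, e, c, a, n, d1, b1 left unused
linear: ✗, e, c, a, n, d1, b1 left unused
affine: ✓, d, b, e, c, a, n, d1, b1: no repeats, contraction unneeded
relevant: ✗, e, c, a, n, d1, b1 left unused
unrestricted: ✓, type-checks (C → A → C → B → A) and nothing is barred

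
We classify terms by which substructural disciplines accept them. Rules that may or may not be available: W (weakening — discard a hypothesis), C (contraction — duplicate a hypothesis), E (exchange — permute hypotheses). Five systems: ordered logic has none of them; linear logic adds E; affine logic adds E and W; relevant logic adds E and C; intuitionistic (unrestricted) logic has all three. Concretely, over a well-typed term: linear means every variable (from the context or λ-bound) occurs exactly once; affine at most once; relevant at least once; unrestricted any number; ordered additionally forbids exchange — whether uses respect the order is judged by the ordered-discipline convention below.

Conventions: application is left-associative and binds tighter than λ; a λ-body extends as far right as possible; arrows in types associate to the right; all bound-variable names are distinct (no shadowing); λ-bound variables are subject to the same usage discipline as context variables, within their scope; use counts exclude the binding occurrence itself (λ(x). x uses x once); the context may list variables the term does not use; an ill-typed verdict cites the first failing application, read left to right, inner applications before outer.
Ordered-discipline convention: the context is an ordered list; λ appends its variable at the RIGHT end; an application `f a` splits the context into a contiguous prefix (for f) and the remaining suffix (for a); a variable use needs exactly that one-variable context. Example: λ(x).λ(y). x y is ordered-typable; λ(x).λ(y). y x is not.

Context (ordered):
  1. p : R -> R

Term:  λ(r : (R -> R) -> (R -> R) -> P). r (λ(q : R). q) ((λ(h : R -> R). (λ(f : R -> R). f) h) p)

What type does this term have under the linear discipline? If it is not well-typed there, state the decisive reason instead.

term : ((R -> R) -> (R -> R) -> P) -> P
usage: p ×1, r (λ-bound) ×1, q (λ-bound) ×1, h (λ-bound) ×1, f (λ-bound) ×1
use order (left to right): r, q, f, h, p
typing: well-typed — term : ((R -> R) -> (R -> R) -> P) -> P
across the five disciplines: ordered ✗ | linear ✓ | affine ✓ | relevant ✓ | unrestricted ✓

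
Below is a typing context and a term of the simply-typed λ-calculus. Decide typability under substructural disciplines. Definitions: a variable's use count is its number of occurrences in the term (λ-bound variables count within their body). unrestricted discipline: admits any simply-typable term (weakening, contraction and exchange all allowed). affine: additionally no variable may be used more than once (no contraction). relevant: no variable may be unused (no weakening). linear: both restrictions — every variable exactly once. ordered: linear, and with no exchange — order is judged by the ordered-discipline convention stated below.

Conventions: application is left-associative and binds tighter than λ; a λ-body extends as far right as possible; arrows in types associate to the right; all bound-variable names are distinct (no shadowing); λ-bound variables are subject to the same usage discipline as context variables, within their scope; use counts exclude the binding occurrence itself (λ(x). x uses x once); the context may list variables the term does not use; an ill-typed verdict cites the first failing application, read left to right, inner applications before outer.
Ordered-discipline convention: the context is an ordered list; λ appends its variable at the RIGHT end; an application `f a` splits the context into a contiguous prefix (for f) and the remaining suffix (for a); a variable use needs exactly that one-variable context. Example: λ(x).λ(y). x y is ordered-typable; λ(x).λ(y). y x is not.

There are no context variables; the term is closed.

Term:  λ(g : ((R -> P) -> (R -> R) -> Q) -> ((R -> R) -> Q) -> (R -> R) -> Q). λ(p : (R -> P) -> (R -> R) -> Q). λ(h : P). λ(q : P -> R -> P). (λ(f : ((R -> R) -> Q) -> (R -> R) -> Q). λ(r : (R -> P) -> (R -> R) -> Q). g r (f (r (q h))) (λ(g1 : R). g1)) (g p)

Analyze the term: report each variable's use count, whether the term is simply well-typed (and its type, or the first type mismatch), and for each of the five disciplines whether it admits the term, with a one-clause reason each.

counts: g (λ-bound): 2×, p (λ-bound): 1×, h (λ-bound): 1×, q (λ-bound): 1×, f (λ-bound): 1×, r (λ-bound): 2×, g1 (λ-bound): 1×
left-to-right use order: g, r, f, r, q, h, g1, g, p
typing: well-typed — term : (((R -> P) -> (R -> R) -> Q) -> ((R -> R) -> Q) -> (R -> R) -> Q) -> ((R -> P) -> (R -> R) -> Q) -> P -> (P -> R -> P) -> ((R -> P) -> (R -> R) -> Q) -> Q
ordered: ✗ — repeated use of g ×2, r ×2
linear: ✗ — repeated use of g ×2, r ×2
affine: ✗ — repeated use of g ×2, r ×2
relevant: ✓ — every one of g, p, h, q, f, r, g1 appears
unrestricted: ✓ — well-typed at (((R -> P) -> (R -> R) -> Q) -> ((R -> R) -> Q) -> (R -> R) -> Q) -> ((R -> P) -> (R -> R) -> Q) -> P -> (P -> R -> P) -> ((R -> P) -> (R -> R) -> Q) -> Q; no restrictions here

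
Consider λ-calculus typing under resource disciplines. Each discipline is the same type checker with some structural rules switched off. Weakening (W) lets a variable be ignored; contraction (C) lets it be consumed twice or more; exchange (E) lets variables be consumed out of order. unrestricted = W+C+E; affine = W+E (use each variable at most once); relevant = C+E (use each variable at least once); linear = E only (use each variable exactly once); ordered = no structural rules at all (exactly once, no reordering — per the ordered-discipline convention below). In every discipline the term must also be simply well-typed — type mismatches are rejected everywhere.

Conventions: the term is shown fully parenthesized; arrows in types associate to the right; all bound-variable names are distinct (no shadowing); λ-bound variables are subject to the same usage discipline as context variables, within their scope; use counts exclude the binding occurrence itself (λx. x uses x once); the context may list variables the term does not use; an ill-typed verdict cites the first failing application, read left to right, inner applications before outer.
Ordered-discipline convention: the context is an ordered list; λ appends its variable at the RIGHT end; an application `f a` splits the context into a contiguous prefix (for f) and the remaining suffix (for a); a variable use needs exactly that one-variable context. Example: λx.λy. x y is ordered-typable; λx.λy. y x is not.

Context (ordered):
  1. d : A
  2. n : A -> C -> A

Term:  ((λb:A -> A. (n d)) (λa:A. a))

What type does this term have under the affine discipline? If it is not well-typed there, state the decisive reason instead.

term : C -> A
variable uses: d: 1; n: 1; b (bound): 0; a (bound): 1
use order (left to right): n, d, a
typing: ✓ — C -> A
per-discipline verdicts: ordered ✗; linear ✗; affine ✓; relevant ✗; unrestricted ✓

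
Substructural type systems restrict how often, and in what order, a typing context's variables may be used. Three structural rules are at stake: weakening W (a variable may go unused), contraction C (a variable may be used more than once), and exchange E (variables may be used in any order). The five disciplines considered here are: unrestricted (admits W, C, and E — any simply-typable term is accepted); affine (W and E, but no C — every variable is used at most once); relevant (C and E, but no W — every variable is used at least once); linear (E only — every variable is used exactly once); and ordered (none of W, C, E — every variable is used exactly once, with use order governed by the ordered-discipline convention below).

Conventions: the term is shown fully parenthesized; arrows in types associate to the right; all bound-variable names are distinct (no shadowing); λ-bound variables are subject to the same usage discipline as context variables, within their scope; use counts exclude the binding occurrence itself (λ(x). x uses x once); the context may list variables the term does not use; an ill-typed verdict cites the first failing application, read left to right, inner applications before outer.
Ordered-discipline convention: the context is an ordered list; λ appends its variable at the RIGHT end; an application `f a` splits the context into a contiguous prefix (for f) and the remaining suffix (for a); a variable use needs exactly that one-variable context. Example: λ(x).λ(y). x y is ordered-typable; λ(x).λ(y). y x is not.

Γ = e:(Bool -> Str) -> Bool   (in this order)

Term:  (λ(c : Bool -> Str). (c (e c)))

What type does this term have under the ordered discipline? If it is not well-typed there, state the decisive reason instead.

not well-typed under ordered — uses contraction: c ×2
use counts: e ×1, c (bound) ×2
order of uses: c, e, c
typing: well-typed at (Bool -> Str) -> Str
across the five disciplines: ordered ✗ | linear ✗ | affine ✗ | relevant ✓ | unrestricted ✓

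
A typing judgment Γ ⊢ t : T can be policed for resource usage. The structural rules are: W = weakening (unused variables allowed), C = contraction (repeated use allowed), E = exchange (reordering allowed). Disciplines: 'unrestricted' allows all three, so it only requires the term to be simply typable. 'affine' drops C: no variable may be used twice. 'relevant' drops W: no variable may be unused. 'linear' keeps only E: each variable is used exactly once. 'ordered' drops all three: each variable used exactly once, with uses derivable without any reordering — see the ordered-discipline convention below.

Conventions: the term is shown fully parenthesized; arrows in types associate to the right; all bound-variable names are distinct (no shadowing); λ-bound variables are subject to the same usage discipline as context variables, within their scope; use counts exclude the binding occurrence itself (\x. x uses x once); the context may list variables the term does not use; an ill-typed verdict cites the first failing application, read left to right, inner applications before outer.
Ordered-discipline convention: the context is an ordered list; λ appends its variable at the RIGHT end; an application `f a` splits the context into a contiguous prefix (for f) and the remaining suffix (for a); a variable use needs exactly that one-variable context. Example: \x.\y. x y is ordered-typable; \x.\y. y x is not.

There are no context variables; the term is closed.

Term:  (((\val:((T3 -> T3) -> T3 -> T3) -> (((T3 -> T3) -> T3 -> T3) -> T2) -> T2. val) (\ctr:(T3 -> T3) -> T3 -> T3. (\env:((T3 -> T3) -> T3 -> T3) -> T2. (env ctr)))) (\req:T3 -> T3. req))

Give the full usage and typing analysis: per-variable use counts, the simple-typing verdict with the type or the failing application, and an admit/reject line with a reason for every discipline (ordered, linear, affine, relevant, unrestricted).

variable uses: val (bound): 1; ctr (bound): 1; env (bound): 1; req (bound): 1
order of uses: val, env, ctr, req
typing: the term checks, with type (((T3 -> T3) -> T3 -> T3) -> T2) -> T2
ordered: ✗ — use order val, env, ctr, req needs exchange
linear: ✓ — single use per variable (val, ctr, env, req)
affine: ✓ — none of val, ctr, env, req used more than once
relevant: ✓ — val, ctr, env, req: all used, weakening unneeded
unrestricted: ✓ — simply typable at (((T3 -> T3) -> T3 -> T3) -> T2) -> T2; W, C, E all held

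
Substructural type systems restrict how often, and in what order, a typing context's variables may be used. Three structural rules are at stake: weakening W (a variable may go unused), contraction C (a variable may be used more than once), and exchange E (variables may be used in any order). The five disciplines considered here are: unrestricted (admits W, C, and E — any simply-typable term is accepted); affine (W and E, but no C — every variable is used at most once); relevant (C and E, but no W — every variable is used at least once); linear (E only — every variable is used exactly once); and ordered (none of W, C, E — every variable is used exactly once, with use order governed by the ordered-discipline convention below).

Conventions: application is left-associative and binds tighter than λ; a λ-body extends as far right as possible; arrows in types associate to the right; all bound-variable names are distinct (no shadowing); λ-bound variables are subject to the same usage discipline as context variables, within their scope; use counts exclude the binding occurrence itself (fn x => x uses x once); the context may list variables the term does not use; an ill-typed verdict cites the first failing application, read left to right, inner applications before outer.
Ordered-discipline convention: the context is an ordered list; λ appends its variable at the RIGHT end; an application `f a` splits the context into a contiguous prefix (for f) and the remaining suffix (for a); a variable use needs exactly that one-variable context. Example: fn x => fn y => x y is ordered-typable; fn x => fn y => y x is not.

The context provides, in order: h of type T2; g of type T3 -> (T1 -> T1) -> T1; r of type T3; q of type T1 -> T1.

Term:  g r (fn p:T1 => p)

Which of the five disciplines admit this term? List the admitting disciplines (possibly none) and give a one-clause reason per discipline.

admitted in: affine, unrestricted
usage: h: 0; g: 1; r: 1; q: 0; p [bound]: 1
use order (left to right): g, r, p
typing: well-typed at T1
ordered: ✗, h, q left unused
linear: ✗, h, q left unused
affine: ✓, no duplicate uses among h, g, r, q, p
relevant: ✗, h, q left unused
unrestricted: ✓, simply typable at T1; W, C, E all held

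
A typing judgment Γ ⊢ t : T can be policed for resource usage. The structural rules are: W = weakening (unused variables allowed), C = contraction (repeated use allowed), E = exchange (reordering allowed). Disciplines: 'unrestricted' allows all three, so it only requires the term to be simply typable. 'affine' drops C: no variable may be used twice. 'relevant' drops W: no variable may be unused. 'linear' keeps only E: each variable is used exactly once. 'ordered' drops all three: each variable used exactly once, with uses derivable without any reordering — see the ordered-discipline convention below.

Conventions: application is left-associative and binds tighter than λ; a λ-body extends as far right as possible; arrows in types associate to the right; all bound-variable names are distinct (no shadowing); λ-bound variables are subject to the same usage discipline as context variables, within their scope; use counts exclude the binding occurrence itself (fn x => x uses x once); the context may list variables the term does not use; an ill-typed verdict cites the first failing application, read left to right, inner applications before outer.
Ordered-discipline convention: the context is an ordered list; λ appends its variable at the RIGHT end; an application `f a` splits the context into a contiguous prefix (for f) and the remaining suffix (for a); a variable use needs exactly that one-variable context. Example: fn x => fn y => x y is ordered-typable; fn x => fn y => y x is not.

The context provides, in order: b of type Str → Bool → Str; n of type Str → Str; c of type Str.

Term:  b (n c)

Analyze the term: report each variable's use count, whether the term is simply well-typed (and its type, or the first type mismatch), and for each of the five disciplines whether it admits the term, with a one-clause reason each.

usage: b ×1; n ×1; c ×1
left-to-right use order: b, n, c
typing: ✓ — Bool → Str
ordered ✓ (single-use (b, n, c), ordered derivation ok)
linear ✓ (exactly-once usage across b, n, c)
affine ✓ (at most one use each (b, n, c))
relevant ✓ (b, n, c: all used, weakening unneeded)
unrestricted ✓ (typability at Bool → Str is all that's needed)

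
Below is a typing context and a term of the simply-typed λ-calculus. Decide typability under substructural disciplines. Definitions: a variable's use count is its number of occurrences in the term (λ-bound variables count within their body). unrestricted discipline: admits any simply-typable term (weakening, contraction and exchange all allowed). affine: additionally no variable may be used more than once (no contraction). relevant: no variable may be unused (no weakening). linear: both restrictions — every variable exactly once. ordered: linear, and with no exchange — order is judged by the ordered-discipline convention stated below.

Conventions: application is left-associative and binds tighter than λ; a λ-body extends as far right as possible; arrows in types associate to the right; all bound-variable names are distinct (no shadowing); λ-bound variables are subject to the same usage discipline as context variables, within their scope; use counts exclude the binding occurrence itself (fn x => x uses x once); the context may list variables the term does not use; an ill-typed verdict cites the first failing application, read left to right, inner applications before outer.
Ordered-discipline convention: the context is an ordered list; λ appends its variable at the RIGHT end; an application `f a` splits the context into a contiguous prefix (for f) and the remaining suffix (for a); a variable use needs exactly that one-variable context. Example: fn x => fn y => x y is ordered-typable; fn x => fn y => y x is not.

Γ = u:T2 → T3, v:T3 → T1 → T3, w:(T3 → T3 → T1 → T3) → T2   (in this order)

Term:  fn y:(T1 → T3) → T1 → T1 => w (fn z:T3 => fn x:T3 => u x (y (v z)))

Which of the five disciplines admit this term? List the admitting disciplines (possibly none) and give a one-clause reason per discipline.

admitted in: none
usage: u: 1, v: 1, w: 1, y (bound): 1, z (bound): 1, x (bound): 1
order of uses: w, u, x, y, v, z
typing: ill-typed: an application expects T2 but receives T3
ordered: ✗ — fails simple typing
linear: ✗ — a type mismatch blocks all five
affine: ✗ — the type mismatch rejects it
relevant: ✗ — not simply typable
unrestricted: ✗ — fails simple typing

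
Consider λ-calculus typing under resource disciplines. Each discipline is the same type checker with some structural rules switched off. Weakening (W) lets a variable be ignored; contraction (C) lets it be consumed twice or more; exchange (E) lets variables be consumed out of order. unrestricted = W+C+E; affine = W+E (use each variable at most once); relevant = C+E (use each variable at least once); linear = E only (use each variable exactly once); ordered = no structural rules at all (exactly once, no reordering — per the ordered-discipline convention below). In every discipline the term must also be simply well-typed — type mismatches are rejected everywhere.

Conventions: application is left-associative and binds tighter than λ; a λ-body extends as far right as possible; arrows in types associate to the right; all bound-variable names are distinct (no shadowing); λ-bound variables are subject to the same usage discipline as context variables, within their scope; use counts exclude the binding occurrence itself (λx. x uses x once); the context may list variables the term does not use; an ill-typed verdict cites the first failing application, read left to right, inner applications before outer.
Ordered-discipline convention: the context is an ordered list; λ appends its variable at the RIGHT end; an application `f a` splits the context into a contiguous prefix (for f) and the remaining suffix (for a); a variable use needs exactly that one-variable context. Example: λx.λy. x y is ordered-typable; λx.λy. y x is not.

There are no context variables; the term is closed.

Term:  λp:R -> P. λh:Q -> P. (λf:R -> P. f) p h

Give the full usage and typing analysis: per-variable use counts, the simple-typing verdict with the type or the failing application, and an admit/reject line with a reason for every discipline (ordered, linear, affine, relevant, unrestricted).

usage: p (λ-bound)=1; h (λ-bound)=1; f (λ-bound)=1
use order (left to right): f, p, h
typing: ill-typed: an application expects R but receives Q -> P
ordered ✗ (fails simple typing)
linear ✗ (a type mismatch blocks all five)
affine ✗ (the type mismatch rejects it)
relevant ✗ (not simply typable)
unrestricted ✗ (fails simple typing)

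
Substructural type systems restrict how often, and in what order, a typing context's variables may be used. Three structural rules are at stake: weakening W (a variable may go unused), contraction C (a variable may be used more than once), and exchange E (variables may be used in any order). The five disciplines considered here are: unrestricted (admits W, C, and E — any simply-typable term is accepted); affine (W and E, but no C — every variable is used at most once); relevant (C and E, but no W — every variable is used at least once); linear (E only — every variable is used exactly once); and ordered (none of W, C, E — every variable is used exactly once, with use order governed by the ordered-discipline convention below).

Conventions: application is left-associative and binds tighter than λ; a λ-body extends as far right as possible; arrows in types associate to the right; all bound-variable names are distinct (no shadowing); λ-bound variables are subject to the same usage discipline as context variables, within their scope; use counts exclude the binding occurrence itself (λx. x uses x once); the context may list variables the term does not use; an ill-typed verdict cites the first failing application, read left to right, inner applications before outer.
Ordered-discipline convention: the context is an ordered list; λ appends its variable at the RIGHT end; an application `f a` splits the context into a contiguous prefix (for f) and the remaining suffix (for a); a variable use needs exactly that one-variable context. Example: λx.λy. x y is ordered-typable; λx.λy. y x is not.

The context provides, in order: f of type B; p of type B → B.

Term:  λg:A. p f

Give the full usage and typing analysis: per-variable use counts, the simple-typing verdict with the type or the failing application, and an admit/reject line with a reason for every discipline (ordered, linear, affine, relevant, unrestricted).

variable uses: f: 1; p: 1; g (bound): 0
order of uses: p, f
typing: the term checks, with type A → B
ordered: ✗, g left unused
linear: ✗, g left unused
affine: ✓, no duplicate uses among f, p, g
relevant: ✗, g left unused
unrestricted: ✓, simply typable at A → B; W, C, E all held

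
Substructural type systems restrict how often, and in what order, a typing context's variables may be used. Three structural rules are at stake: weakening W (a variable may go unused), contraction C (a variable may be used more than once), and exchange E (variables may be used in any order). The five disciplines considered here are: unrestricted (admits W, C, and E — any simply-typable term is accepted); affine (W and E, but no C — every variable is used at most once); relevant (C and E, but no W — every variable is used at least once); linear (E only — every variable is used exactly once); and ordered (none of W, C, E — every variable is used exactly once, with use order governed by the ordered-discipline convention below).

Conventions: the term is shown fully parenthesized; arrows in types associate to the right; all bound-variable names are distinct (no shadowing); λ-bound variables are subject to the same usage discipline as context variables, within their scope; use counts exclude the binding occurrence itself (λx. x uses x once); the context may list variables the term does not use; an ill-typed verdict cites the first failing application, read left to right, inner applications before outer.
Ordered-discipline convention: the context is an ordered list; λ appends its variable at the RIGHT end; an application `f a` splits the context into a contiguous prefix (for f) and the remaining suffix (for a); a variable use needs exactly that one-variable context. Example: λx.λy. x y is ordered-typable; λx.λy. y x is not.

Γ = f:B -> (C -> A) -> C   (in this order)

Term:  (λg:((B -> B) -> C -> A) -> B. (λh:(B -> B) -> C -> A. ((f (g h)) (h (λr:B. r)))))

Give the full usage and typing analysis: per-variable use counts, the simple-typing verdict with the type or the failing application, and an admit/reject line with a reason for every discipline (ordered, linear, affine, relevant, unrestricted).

usage: f=1, g [bound]=1, h [bound]=2, r [bound]=1
order of uses: f, g, h, h, r
typing: well-typed — term : (((B -> B) -> C -> A) -> B) -> ((B -> B) -> C -> A) -> C
ordered ✗ (needs contraction — h ×2)
linear ✗ (needs contraction — h ×2)
affine ✗ (needs contraction — h ×2)
relevant ✓ (none of f, g, h, r goes unused)
unrestricted ✓ (well-typed at (((B -> B) -> C -> A) -> B) -> ((B -> B) -> C -> A) -> C; no restrictions here)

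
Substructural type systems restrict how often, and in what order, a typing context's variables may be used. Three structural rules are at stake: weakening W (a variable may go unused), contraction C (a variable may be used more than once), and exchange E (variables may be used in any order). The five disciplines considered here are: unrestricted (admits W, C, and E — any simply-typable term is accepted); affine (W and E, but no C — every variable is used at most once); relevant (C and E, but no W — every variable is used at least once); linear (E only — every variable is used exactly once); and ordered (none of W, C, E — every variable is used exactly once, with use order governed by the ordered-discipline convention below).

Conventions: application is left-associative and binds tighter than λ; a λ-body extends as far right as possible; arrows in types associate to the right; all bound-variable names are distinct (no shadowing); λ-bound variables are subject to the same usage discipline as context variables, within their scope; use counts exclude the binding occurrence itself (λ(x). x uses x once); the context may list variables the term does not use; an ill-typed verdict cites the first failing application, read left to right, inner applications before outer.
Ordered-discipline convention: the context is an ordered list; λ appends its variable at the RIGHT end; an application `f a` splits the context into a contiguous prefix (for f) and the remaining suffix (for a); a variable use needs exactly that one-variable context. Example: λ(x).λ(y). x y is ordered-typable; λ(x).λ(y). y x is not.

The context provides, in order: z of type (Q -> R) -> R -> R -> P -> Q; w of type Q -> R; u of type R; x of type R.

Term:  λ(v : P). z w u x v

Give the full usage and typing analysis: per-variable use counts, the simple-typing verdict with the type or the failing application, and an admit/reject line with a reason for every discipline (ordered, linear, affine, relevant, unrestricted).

counts: z: 1×, w: 1×, u: 1×, x: 1×, v [bound]: 1×
uses in reading order: z, w, u, x, v
typing: well-typed — term : P -> Q
ordered ✓ (z, w, u, x, v once each; derivable with no W/C/E)
linear ✓ (z, w, u, x, v: one use apiece)
affine ✓ (at most one use each (z, w, u, x, v))
relevant ✓ (at least one use each (z, w, u, x, v))
unrestricted ✓ (simply typable at P -> Q; W, C, E all held)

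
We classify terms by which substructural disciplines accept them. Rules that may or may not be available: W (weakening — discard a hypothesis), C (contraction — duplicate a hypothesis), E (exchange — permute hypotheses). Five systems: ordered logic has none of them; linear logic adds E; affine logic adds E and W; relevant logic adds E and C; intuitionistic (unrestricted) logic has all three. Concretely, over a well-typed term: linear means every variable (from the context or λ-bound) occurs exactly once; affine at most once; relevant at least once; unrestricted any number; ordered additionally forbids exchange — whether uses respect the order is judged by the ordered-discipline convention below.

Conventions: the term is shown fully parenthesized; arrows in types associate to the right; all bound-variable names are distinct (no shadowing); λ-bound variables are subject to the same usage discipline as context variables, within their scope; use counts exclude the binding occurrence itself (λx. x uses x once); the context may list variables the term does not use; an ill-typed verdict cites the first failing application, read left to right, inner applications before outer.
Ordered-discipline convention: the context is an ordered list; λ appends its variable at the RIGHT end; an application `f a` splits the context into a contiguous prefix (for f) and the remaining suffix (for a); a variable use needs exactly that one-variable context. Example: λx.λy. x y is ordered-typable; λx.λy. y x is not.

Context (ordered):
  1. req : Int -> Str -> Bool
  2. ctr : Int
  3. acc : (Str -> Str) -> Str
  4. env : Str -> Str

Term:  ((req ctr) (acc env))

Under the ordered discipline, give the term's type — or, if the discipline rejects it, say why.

term : Bool
use counts: req=1; ctr=1; acc=1; env=1
order of uses: req, ctr, acc, env
typing: ✓ — Bool
across the five disciplines: ordered ✓, linear ✓, affine ✓, relevant ✓, unrestricted ✓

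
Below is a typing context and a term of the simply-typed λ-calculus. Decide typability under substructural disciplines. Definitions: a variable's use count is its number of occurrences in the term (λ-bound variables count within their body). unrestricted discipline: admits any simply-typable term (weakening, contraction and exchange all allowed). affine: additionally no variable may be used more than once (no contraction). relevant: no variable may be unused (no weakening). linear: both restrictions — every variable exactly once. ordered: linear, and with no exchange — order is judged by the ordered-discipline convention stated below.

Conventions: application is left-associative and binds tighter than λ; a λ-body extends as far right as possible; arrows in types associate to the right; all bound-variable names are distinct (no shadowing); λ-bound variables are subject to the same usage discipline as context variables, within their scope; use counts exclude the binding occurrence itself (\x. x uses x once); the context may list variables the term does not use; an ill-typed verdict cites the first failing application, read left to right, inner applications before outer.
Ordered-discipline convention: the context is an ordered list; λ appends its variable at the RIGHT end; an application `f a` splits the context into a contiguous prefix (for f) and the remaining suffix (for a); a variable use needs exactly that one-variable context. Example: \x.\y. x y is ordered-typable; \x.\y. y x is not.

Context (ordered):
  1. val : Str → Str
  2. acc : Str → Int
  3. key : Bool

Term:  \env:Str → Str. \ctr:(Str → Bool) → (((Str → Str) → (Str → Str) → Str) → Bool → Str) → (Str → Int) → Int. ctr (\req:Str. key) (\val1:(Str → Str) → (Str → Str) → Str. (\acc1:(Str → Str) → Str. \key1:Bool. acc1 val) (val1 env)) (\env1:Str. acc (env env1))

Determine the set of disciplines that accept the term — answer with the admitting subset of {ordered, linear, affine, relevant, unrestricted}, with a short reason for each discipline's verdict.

admitted in: unrestricted
counts: val=1, acc=1, key=1, env (bound)=2, ctr (bound)=1, req (bound)=0, val1 (bound)=1, acc1 (bound)=1, key1 (bound)=0, env1 (bound)=1
uses in reading order: ctr, key, acc1, val, val1, env, acc, env, env1
typing: well-typed at (Str → Str) → ((Str → Bool) → (((Str → Str) → (Str → Str) → Str) → Bool → Str) → (Str → Int) → Int) → Int
ordered: ✗, repeated use of env ×2; req, key1 left unused
linear: ✗, repeated use of env ×2; req, key1 left unused
affine: ✗, repeated use of env ×2
relevant: ✗, req, key1 left unused
unrestricted: ✓, well-typed at (Str → Str) → ((Str → Bool) → (((Str → Str) → (Str → Str) → Str) → Bool → Str) → (Str → Int) → Int) → Int; no restrictions here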